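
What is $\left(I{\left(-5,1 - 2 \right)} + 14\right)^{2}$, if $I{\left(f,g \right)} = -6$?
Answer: $64$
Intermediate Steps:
$\left(I{\left(-5,1 - 2 \right)} + 14\right)^{2} = \left(-6 + 14\right)^{2} = 8^{2} = 64$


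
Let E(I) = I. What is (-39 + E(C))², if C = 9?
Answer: 900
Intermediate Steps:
(-39 + E(C))² = (-39 + 9)² = (-30)² = 900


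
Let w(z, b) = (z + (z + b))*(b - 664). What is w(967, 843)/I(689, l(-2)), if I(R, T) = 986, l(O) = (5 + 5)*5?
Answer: 497083/986 ≈ 504.14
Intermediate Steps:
l(O) = 50 (l(O) = 10*5 = 50)
w(z, b) = (-664 + b)*(b + 2*z) (w(z, b) = (z + (b + z))*(-664 + b) = (b + 2*z)*(-664 + b) = (-664 + b)*(b + 2*z))
w(967, 843)/I(689, l(-2)) = (843**2 - 1328*967 - 664*843 + 2*843*967)/986 = (710649 - 1284176 - 559752 + 1630362)*(1/986) = 497083*(1/986) = 497083/986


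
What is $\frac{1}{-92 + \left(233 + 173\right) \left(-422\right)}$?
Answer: $- \frac{1}{171424} \approx -5.8335 \cdot 10^{-6}$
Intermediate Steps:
$\frac{1}{-92 + \left(233 + 173\right) \left(-422\right)} = \frac{1}{-92 + 406 \left(-422\right)} = \frac{1}{-92 - 171332} = \frac{1}{-171424} = - \frac{1}{171424}$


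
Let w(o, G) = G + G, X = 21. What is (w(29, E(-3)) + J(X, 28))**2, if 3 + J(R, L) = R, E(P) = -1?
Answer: 256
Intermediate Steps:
J(R, L) = -3 + R
w(o, G) = 2*G
(w(29, E(-3)) + J(X, 28))**2 = (2*(-1) + (-3 + 21))**2 = (-2 + 18)**2 = 16**2 = 256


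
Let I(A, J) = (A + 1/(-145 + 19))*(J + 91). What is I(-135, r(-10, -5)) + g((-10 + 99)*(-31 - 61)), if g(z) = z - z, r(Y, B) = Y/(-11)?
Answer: -5732707/462 ≈ -12408.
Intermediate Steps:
r(Y, B) = -Y/11 (r(Y, B) = Y*(-1/11) = -Y/11)
I(A, J) = (91 + J)*(-1/126 + A) (I(A, J) = (A + 1/(-126))*(91 + J) = (A - 1/126)*(91 + J) = (-1/126 + A)*(91 + J) = (91 + J)*(-1/126 + A))
g(z) = 0
I(-135, r(-10, -5)) + g((-10 + 99)*(-31 - 61)) = (-13/18 + 91*(-135) - (-1)*(-10)/1386 - (-135)*(-10)/11) + 0 = (-13/18 - 12285 - 1/126*10/11 - 135*10/11) + 0 = (-13/18 - 12285 - 5/693 - 1350/11) + 0 = -5732707/462 + 0 = -5732707/462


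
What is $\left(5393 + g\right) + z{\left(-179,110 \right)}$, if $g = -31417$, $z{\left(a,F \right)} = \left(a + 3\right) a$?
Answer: $5480$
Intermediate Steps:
$z{\left(a,F \right)} = a \left(3 + a\right)$ ($z{\left(a,F \right)} = \left(3 + a\right) a = a \left(3 + a\right)$)
$\left(5393 + g\right) + z{\left(-179,110 \right)} = \left(5393 - 31417\right) - 179 \left(3 - 179\right) = -26024 - -31504 = -26024 + 31504 = 5480$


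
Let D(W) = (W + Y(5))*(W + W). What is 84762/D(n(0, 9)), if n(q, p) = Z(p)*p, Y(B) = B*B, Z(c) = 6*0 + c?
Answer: 4709/954 ≈ 4.9361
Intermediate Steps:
Z(c) = c (Z(c) = 0 + c = c)
Y(B) = B²
n(q, p) = p² (n(q, p) = p*p = p²)
D(W) = 2*W*(25 + W) (D(W) = (W + 5²)*(W + W) = (W + 25)*(2*W) = (25 + W)*(2*W) = 2*W*(25 + W))
84762/D(n(0, 9)) = 84762/((2*9²*(25 + 9²))) = 84762/((2*81*(25 + 81))) = 84762/((2*81*106)) = 84762/17172 = 84762*(1/17172) = 4709/954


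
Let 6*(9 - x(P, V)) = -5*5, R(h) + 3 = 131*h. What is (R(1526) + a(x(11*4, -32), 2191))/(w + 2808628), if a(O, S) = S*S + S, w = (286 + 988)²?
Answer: 5002575/4431704 ≈ 1.1288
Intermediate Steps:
R(h) = -3 + 131*h
w = 1623076 (w = 1274² = 1623076)
x(P, V) = 79/6 (x(P, V) = 9 - (-5)*5/6 = 9 - ⅙*(-25) = 9 + 25/6 = 79/6)
a(O, S) = S + S² (a(O, S) = S² + S = S + S²)
(R(1526) + a(x(11*4, -32), 2191))/(w + 2808628) = ((-3 + 131*1526) + 2191*(1 + 2191))/(1623076 + 2808628) = ((-3 + 199906) + 2191*2192)/4431704 = (199903 + 4802672)*(1/4431704) = 5002575*(1/4431704) = 5002575/4431704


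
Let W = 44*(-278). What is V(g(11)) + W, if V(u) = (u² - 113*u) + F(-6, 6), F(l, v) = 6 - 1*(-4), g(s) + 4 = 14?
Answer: -13252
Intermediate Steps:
W = -12232
g(s) = 10 (g(s) = -4 + 14 = 10)
F(l, v) = 10 (F(l, v) = 6 + 4 = 10)
V(u) = 10 + u² - 113*u (V(u) = (u² - 113*u) + 10 = 10 + u² - 113*u)
V(g(11)) + W = (10 + 10² - 113*10) - 12232 = (10 + 100 - 1130) - 12232 = -1020 - 12232 = -13252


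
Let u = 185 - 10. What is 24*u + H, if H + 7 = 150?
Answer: 4343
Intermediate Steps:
u = 175
H = 143 (H = -7 + 150 = 143)
24*u + H = 24*175 + 143 = 4200 + 143 = 4343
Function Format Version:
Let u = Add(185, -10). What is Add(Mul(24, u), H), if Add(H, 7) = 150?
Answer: 4343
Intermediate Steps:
u = 175
H = 143 (H = Add(-7, 150) = 143)
Add(Mul(24, u), H) = Add(Mul(24, 175), 143) = Add(4200, 143) = 4343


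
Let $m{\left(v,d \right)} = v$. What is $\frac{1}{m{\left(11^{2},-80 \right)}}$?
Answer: $\frac{1}{121} \approx 0.0082645$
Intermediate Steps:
$\frac{1}{m{\left(11^{2},-80 \right)}} = \frac{1}{11^{2}} = \frac{1}{121}$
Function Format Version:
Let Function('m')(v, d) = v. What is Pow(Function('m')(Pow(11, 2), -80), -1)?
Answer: Rational(1, 121) ≈ 0.0082645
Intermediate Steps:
Pow(Function('m')(Pow(11, 2), -80), -1) = Pow(Pow(11, 2), -1) = Pow(121, -1) = Rational(1, 121)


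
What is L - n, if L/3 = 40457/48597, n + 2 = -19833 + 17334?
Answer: 40554156/16199 ≈ 2503.5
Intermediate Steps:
n = -2501 (n = -2 + (-19833 + 17334) = -2 - 2499 = -2501)
L = 40457/16199 (L = 3*(40457/48597) = 40457/16199 ≈ 2.4975)
L - n = 40457/16199 - 1*(-2501) = 40457/16199 + 2501 = 40554156/16199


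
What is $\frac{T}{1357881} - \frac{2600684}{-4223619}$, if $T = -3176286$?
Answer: $- \frac{3294667502810}{1911723997113} \approx -1.7234$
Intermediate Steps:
$\frac{T}{1357881} - \frac{2600684}{-4223619} = - \frac{3176286}{1357881} - \frac{2600684}{-4223619} = \left(-3176286\right) \frac{1}{1357881} - - \frac{2600684}{4223619} = - \frac{1058762}{452627} + \frac{2600684}{4223619} = - \frac{3294667502810}{1911723997113}$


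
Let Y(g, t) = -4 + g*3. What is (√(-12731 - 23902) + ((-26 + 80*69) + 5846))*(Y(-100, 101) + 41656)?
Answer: 468931680 + 41352*I*√36633 ≈ 4.6893e+8 + 7.9147e+6*I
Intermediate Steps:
Y(g, t) = -4 + 3*g
(√(-12731 - 23902) + ((-26 + 80*69) + 5846))*(Y(-100, 101) + 41656) = (√(-12731 - 23902) + ((-26 + 80*69) + 5846))*((-4 + 3*(-100)) + 41656) = (√(-36633) + ((-26 + 5520) + 5846))*((-4 - 300) + 41656) = (I*√36633 + (5494 + 5846))*(-304 + 41656) = (I*√36633 + 11340)*41352 = (11340 + I*√36633)*41352 = 468931680 + 41352*I*√36633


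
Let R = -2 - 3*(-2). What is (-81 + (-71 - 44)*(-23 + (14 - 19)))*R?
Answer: 12556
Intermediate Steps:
R = 4 (R = -2 + 6 = 4)
(-81 + (-71 - 44)*(-23 + (14 - 19)))*R = (-81 + (-71 - 44)*(-23 + (14 - 19)))*4 = (-81 - 115*(-23 - 5))*4 = (-81 - 115*(-28))*4 = (-81 + 3220)*4 = 3139*4 = 12556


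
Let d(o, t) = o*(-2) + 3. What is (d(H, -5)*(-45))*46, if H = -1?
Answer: -10350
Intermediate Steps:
d(o, t) = 3 - 2*o (d(o, t) = -2*o + 3 = 3 - 2*o)
(d(H, -5)*(-45))*46 = ((3 - 2*(-1))*(-45))*46 = ((3 + 2)*(-45))*46 = (5*(-45))*46 = -225*46 = -10350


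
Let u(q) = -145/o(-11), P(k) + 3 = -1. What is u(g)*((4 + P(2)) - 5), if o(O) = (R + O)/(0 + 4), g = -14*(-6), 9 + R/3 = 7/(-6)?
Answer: -5800/83 ≈ -69.880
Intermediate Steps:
P(k) = -4 (P(k) = -3 - 1 = -4)
R = -61/2 (R = -27 + 3*(7/(-6)) = -27 + 3*(7*(-⅙)) = -27 + 3*(-7/6) = -27 - 7/2 = -61/2 ≈ -30.500)
g = 84
o(O) = -61/8 + O/4 (o(O) = (-61/2 + O)/(0 + 4) = (-61/2 + O)/4 = (-61/2 + O)*(¼) = -61/8 + O/4)
u(q) = 1160/83 (u(q) = -145/(-61/8 + (¼)*(-11)) = -145/(-61/8 - 11/4) = -145/(-83/8) = -145*(-8/83) = 1160/83)
u(g)*((4 + P(2)) - 5) = 1160*((4 - 4) - 5)/83 = 1160*(0 - 5)/83 = (1160/83)*(-5) = -5800/83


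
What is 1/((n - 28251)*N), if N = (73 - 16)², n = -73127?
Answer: -1/329377122 ≈ -3.0360e-9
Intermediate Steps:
N = 3249 (N = 57² = 3249)
1/((n - 28251)*N) = 1/(-73127 - 28251*3249) = (1/3249)/(-101378) = -1/101378*1/3249 = -1/329377122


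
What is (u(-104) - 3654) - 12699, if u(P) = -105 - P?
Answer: -16354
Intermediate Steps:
(u(-104) - 3654) - 12699 = ((-105 - 1*(-104)) - 3654) - 12699 = ((-105 + 104) - 3654) - 12699 = (-1 - 3654) - 12699 = -3655 - 12699 = -16354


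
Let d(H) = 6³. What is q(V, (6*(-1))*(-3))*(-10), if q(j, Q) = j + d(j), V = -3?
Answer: -2130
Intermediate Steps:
d(H) = 216
q(j, Q) = 216 + j (q(j, Q) = j + 216 = 216 + j)
q(V, (6*(-1))*(-3))*(-10) = (216 - 3)*(-10) = 213*(-10) = -2130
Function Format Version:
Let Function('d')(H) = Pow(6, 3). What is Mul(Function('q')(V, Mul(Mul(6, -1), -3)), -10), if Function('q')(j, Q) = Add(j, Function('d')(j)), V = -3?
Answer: -2130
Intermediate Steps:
Function('d')(H) = 216
Function('q')(j, Q) = Add(216, j) (Function('q')(j, Q) = Add(j, 216) = Add(216, j))
Mul(Function('q')(V, Mul(Mul(6, -1), -3)), -10) = Mul(Add(216, -3), -10) = Mul(213, -10) = -2130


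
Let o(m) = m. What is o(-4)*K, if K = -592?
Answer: 2368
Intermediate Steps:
o(-4)*K = -4*(-592) = 2368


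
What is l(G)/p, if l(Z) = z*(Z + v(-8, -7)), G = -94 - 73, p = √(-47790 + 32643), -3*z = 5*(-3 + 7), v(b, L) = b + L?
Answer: -3640*I*√187/5049 ≈ -9.8586*I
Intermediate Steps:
v(b, L) = L + b
z = -20/3 (z = -5*(-3 + 7)/3 = -5*4/3 = -⅓*20 = -20/3 ≈ -6.6667)
p = 9*I*√187 (p = √(-15147) = 9*I*√187 ≈ 123.07*I)
G = -167
l(Z) = 100 - 20*Z/3 (l(Z) = -20*(Z + (-7 - 8))/3 = -20*(Z - 15)/3 = -20*(-15 + Z)/3 = 100 - 20*Z/3)
l(G)/p = (100 - 20/3*(-167))/((9*I*√187)) = (100 + 3340/3)*(-I*√187/1683) = 3640*(-I*√187/1683)/3 = -3640*I*√187/5049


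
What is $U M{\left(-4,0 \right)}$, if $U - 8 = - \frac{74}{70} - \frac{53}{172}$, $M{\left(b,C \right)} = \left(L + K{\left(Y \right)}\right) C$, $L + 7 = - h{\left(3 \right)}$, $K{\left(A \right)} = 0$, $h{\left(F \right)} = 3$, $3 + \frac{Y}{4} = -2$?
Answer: $0$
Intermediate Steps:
$Y = -20$ ($Y = -12 + 4 \left(-2\right) = -12 - 8 = -20$)
$L = -10$ ($L = -7 - 3 = -10$)
$M{\left(b,C \right)} = - 10 C$ ($M{\left(b,C \right)} = \left(-10 + 0\right) C = - 10 C$)
$U = \frac{39941}{6020}$ ($U = 8 - \left(\frac{37}{35} + \frac{53}{172}\right) = 8 - \frac{8219}{6020} = \frac{39941}{6020} \approx 6.6347$)
$U M{\left(-4,0 \right)} = \frac{39941 \left(\left(-10\right) 0\right)}{6020} = \frac{39941}{6020} \cdot 0 = 0$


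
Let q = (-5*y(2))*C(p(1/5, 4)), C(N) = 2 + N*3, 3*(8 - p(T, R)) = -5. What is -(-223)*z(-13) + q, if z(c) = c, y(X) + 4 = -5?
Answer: -1504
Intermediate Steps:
p(T, R) = 29/3 (p(T, R) = 8 - ⅓*(-5) = 8 + 5/3 = 29/3)
y(X) = -9 (y(X) = -4 - 5 = -9)
C(N) = 2 + 3*N
q = 1395 (q = (-5*(-9))*(2 + 3*(29/3)) = 45*(2 + 29) = 45*31 = 1395)
-(-223)*z(-13) + q = -(-223)*(-13) + 1395 = -223*13 + 1395 = -2899 + 1395 = -1504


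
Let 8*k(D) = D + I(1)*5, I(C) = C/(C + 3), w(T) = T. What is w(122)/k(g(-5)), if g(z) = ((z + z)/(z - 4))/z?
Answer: 35136/37 ≈ 949.62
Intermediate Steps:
I(C) = C/(3 + C)
g(z) = 2/(-4 + z) (g(z) = ((2*z)/(-4 + z))/z = (2*z/(-4 + z))/z = 2/(-4 + z))
k(D) = 5/32 + D/8 (k(D) = (D + (1/(3 + 1))*5)/8 = (D + (1/4)*5)/8 = (D + (1*(¼))*5)/8 = (D + (¼)*5)/8 = (D + 5/4)/8 = (5/4 + D)/8 = 5/32 + D/8)
w(122)/k(g(-5)) = 122/(5/32 + (2/(-4 - 5))/8) = 122/(5/32 + (2/(-9))/8) = 122/(5/32 + (2*(-⅑))/8) = 122/(5/32 + (⅛)*(-2/9)) = 122/(5/32 - 1/36) = 122/(37/288) = 122*(288/37) = 35136/37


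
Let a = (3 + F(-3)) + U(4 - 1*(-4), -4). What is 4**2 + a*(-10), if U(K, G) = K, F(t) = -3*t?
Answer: -184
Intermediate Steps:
a = 20 (a = (3 - 3*(-3)) + (4 - 1*(-4)) = (3 + 9) + (4 + 4) = 12 + 8 = 20)
4**2 + a*(-10) = 4**2 + 20*(-10) = 16 - 200 = -184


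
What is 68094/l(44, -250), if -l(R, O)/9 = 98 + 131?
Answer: -7566/229 ≈ -33.039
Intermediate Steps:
l(R, O) = -2061 (l(R, O) = -9*(98 + 131) = -9*229 = -2061)
68094/l(44, -250) = 68094/(-2061) = 68094*(-1/2061) = -7566/229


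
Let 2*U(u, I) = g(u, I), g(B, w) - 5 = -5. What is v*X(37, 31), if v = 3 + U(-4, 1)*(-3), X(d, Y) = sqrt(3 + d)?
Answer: 6*sqrt(10) ≈ 18.974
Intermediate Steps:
g(B, w) = 0 (g(B, w) = 5 - 5 = 0)
U(u, I) = 0 (U(u, I) = (1/2)*0 = 0)
v = 3 (v = 3 + 0*(-3) = 3 + 0 = 3)
v*X(37, 31) = 3*sqrt(3 + 37) = 3*sqrt(40) = 3*(2*sqrt(10)) = 6*sqrt(10)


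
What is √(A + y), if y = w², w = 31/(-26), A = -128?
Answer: I*√85567/26 ≈ 11.251*I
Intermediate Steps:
w = -31/26 (w = 31*(-1/26) = -31/26 ≈ -1.1923)
y = 961/676 (y = (-31/26)² = 961/676 ≈ 1.4216)
√(A + y) = √(-128 + 961/676) = √(-85567/676) = I*√85567/26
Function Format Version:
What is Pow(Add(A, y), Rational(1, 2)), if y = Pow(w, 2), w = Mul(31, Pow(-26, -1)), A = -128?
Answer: Mul(Rational(1, 26), I, Pow(85567, Rational(1, 2))) ≈ Mul(11.251, I)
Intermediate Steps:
w = Rational(-31, 26) (w = Mul(31, Rational(-1, 26)) = Rational(-31, 26) ≈ -1.1923)
y = Rational(961, 676) (y = Pow(Rational(-31, 26), 2) = Rational(961, 676) ≈ 1.4216)
Pow(Add(A, y), Rational(1, 2)) = Pow(Add(-128, Rational(961, 676)), Rational(1, 2)) = Pow(Rational(-85567, 676), Rational(1, 2)) = Mul(Rational(1, 26), I, Pow(85567, Rational(1, 2)))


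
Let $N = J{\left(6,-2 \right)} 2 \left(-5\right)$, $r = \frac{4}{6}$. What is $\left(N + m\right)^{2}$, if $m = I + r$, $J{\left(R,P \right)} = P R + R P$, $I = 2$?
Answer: $\frac{529984}{9} \approx 58887.0$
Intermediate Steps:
$r = \frac{2}{3}$ ($r = 4 \cdot \frac{1}{6} = \frac{2}{3} \approx 0.66667$)
$J{\left(R,P \right)} = 2 P R$ ($J{\left(R,P \right)} = P R + P R = 2 P R$)
$m = \frac{8}{3}$ ($m = 2 + \frac{2}{3} = \frac{8}{3} \approx 2.6667$)
$N = 240$ ($N = 2 \left(-2\right) 6 \cdot 2 \left(-5\right) = \left(-24\right) 2 \left(-5\right) = \left(-48\right) \left(-5\right) = 240$)
$\left(N + m\right)^{2} = \left(240 + \frac{8}{3}\right)^{2} = \left(\frac{728}{3}\right)^{2} = \frac{529984}{9}$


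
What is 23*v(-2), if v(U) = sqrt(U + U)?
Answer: 46*I ≈ 46.0*I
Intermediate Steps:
v(U) = sqrt(2)*sqrt(U) (v(U) = sqrt(2*U) = sqrt(2)*sqrt(U))
23*v(-2) = 23*(sqrt(2)*sqrt(-2)) = 23*(sqrt(2)*(I*sqrt(2))) = 23*(2*I) = 46*I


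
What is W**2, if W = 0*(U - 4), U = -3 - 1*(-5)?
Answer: 0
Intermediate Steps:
U = 2 (U = -3 + 5 = 2)
W = 0 (W = 0*(2 - 4) = 0*(-2) = 0)
W**2 = 0**2 = 0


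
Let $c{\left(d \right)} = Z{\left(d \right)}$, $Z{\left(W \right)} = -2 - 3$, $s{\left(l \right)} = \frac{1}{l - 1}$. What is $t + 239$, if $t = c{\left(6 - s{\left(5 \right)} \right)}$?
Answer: $234$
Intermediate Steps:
$s{\left(l \right)} = \frac{1}{-1 + l}$
$Z{\left(W \right)} = -5$
$c{\left(d \right)} = -5$
$t = -5$
$t + 239 = -5 + 239 = 234$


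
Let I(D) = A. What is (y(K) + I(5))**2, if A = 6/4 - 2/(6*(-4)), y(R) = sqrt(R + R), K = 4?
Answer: 1513/144 + 19*sqrt(2)/3 ≈ 19.464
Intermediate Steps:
y(R) = sqrt(2)*sqrt(R) (y(R) = sqrt(2*R) = sqrt(2)*sqrt(R))
A = 19/12 (A = 6*(1/4) - 2/(-24) = 3/2 - 2*(-1/24) = 3/2 + 1/12 = 19/12 ≈ 1.5833)
I(D) = 19/12
(y(K) + I(5))**2 = (sqrt(2)*sqrt(4) + 19/12)**2 = (sqrt(2)*2 + 19/12)**2 = (2*sqrt(2) + 19/12)**2 = (19/12 + 2*sqrt(2))**2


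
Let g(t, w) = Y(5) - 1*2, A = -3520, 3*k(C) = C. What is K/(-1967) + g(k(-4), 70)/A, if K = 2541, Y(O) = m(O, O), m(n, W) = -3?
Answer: -255271/197824 ≈ -1.2904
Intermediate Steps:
k(C) = C/3
Y(O) = -3
g(t, w) = -5 (g(t, w) = -3 - 1*2 = -3 - 2 = -5)
K/(-1967) + g(k(-4), 70)/A = 2541/(-1967) - 5/(-3520) = 2541*(-1/1967) - 5*(-1/3520) = -363/281 + 1/704 = -255271/197824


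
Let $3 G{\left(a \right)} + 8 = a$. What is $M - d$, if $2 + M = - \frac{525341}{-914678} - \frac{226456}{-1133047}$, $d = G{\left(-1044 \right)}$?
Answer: $\frac{1086453440499421}{3109119491598} \approx 349.44$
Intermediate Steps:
$G{\left(a \right)} = - \frac{8}{3} + \frac{a}{3}$
$d = - \frac{1052}{3}$ ($d = - \frac{8}{3} + \frac{1}{3} \left(-1044\right) = - \frac{8}{3} - 348 = - \frac{1052}{3} \approx -350.67$)
$M = - \frac{1270375962537}{1036373163866}$ ($M = -2 - \left(- \frac{525341}{914678} - \frac{226456}{1133047}\right) = -2 - - \frac{802370365195}{1036373163866} = -2 + \left(\frac{525341}{914678} + \frac{226456}{1133047}\right) = -2 + \frac{802370365195}{1036373163866} = - \frac{1270375962537}{1036373163866} \approx -1.2258$)
$M - d = - \frac{1270375962537}{1036373163866} - - \frac{1052}{3} = - \frac{1270375962537}{1036373163866} + \frac{1052}{3} = \frac{1086453440499421}{3109119491598}$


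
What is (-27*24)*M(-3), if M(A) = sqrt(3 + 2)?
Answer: -648*sqrt(5) ≈ -1449.0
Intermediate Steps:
M(A) = sqrt(5)
(-27*24)*M(-3) = (-27*24)*sqrt(5) = -648*sqrt(5)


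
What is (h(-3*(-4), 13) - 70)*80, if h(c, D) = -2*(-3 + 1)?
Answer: -5280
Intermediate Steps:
h(c, D) = 4 (h(c, D) = -2*(-2) = 4)
(h(-3*(-4), 13) - 70)*80 = (4 - 70)*80 = -66*80 = -5280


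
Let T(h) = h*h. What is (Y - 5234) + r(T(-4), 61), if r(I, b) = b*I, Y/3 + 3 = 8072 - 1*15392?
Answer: -26227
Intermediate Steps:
T(h) = h²
Y = -21969 (Y = -9 + 3*(8072 - 1*15392) = -9 + 3*(8072 - 15392) = -9 + 3*(-7320) = -9 - 21960 = -21969)
r(I, b) = I*b
(Y - 5234) + r(T(-4), 61) = (-21969 - 5234) + (-4)²*61 = -27203 + 16*61 = -27203 + 976 = -26227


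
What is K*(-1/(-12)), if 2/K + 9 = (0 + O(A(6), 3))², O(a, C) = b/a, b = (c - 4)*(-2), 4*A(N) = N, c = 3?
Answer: -3/130 ≈ -0.023077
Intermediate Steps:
A(N) = N/4
b = 2 (b = (3 - 4)*(-2) = -1*(-2) = 2)
O(a, C) = 2/a
K = -18/65 (K = 2/(-9 + (0 + 2/(((¼)*6)))²) = 2/(-9 + (0 + 2/(3/2))²) = 2/(-9 + (0 + 2*(⅔))²) = 2/(-9 + (0 + 4/3)²) = 2/(-9 + (4/3)²) = 2/(-9 + 16/9) = 2/(-65/9) = 2*(-9/65) = -18/65 ≈ -0.27692)
K*(-1/(-12)) = -(-18)/(65*(-12)) = -(-18)*(-1)/(65*12) = -18/65*1/12 = -3/130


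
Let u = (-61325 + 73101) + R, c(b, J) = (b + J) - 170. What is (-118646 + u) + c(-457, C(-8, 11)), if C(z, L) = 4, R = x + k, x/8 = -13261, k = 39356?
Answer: -174225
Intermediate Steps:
x = -106088 (x = 8*(-13261) = -106088)
R = -66732 (R = -106088 + 39356 = -66732)
c(b, J) = -170 + J + b (c(b, J) = (J + b) - 170 = -170 + J + b)
u = -54956 (u = (-61325 + 73101) - 66732 = 11776 - 66732 = -54956)
(-118646 + u) + c(-457, C(-8, 11)) = (-118646 - 54956) + (-170 + 4 - 457) = -173602 - 623 = -174225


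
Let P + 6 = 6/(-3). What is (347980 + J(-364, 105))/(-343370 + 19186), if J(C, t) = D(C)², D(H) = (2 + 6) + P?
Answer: -86995/81046 ≈ -1.0734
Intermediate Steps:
P = -8 (P = -6 + 6/(-3) = -6 + 6*(-⅓) = -6 - 2 = -8)
D(H) = 0 (D(H) = (2 + 6) - 8 = 8 - 8 = 0)
J(C, t) = 0 (J(C, t) = 0² = 0)
(347980 + J(-364, 105))/(-343370 + 19186) = (347980 + 0)/(-343370 + 19186) = 347980/(-324184) = 347980*(-1/324184) = -86995/81046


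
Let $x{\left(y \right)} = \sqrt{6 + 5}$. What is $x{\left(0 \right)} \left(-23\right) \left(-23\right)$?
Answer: $529 \sqrt{11} \approx 1754.5$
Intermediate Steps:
$x{\left(y \right)} = \sqrt{11}$
$x{\left(0 \right)} \left(-23\right) \left(-23\right) = \sqrt{11} \left(-23\right) \left(-23\right) = - 23 \sqrt{11} \left(-23\right) = 529 \sqrt{11}$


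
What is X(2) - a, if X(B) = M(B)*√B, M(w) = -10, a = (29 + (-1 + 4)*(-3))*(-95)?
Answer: 1900 - 10*√2 ≈ 1885.9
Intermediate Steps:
a = -1900 (a = (29 + 3*(-3))*(-95) = (29 - 9)*(-95) = 20*(-95) = -1900)
X(B) = -10*√B
X(2) - a = -10*√2 - 1*(-1900) = -10*√2 + 1900 = 1900 - 10*√2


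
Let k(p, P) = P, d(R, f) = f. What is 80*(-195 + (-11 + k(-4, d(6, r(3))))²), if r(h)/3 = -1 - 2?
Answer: 16400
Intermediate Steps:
r(h) = -9 (r(h) = 3*(-1 - 2) = 3*(-3) = -9)
80*(-195 + (-11 + k(-4, d(6, r(3))))²) = 80*(-195 + (-11 - 9)²) = 80*(-195 + (-20)²) = 80*(-195 + 400) = 80*205 = 16400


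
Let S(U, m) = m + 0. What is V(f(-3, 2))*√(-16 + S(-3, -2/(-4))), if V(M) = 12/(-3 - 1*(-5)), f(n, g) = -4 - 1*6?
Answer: 3*I*√62 ≈ 23.622*I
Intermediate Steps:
f(n, g) = -10 (f(n, g) = -4 - 6 = -10)
S(U, m) = m
V(M) = 6 (V(M) = 12/(-3 + 5) = 12/2 = 12*(½) = 6)
V(f(-3, 2))*√(-16 + S(-3, -2/(-4))) = 6*√(-16 - 2/(-4)) = 6*√(-16 - 2*(-¼)) = 6*√(-16 + ½) = 6*√(-31/2) = 6*(I*√62/2) = 3*I*√62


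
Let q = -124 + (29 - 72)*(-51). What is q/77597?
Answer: 2069/77597 ≈ 0.026663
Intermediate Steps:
q = 2069 (q = -124 - 43*(-51) = -124 + 2193 = 2069)
q/77597 = 2069/77597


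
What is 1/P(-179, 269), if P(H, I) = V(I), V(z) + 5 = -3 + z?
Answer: 1/261 ≈ 0.0038314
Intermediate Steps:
V(z) = -8 + z (V(z) = -5 + (-3 + z) = -8 + z)
P(H, I) = -8 + I
1/P(-179, 269) = 1/(-8 + 269) = 1/261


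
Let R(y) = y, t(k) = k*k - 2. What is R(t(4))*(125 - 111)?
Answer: 196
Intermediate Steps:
t(k) = -2 + k**2 (t(k) = k**2 - 2 = -2 + k**2)
R(t(4))*(125 - 111) = (-2 + 4**2)*(125 - 111) = (-2 + 16)*14 = 14*14 = 196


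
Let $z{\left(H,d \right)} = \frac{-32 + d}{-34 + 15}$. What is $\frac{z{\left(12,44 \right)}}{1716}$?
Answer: $- \frac{1}{2717} \approx -0.00036805$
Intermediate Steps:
$z{\left(H,d \right)} = \frac{32}{19} - \frac{d}{19}$ ($z{\left(H,d \right)} = \frac{-32 + d}{-19} = \left(-32 + d\right) \left(- \frac{1}{19}\right) = \frac{32}{19} - \frac{d}{19}$)
$\frac{z{\left(12,44 \right)}}{1716} = \frac{\frac{32}{19} - \frac{44}{19}}{1716} = \left(\frac{32}{19} - \frac{44}{19}\right) \frac{1}{1716} = \left(- \frac{12}{19}\right) \frac{1}{1716} = - \frac{1}{2717}$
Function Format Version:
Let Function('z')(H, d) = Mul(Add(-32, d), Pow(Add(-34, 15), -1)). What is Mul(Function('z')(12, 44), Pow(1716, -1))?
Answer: Rational(-1, 2717) ≈ -0.00036805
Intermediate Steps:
Function('z')(H, d) = Add(Rational(32, 19), Mul(Rational(-1, 19), d)) (Function('z')(H, d) = Mul(Add(-32, d), Pow(-19, -1)) = Mul(Add(-32, d), Rational(-1, 19)) = Add(Rational(32, 19), Mul(Rational(-1, 19), d)))
Mul(Function('z')(12, 44), Pow(1716, -1)) = Mul(Add(Rational(32, 19), Mul(Rational(-1, 19), 44)), Pow(1716, -1)) = Mul(Add(Rational(32, 19), Rational(-44, 19)), Rational(1, 1716)) = Mul(Rational(-12, 19), Rational(1, 1716)) = Rational(-1, 2717)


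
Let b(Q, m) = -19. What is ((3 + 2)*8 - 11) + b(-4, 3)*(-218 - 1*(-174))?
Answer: 865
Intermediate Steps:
((3 + 2)*8 - 11) + b(-4, 3)*(-218 - 1*(-174)) = ((3 + 2)*8 - 11) - 19*(-218 - 1*(-174)) = (5*8 - 11) - 19*(-218 + 174) = (40 - 11) - 19*(-44) = 29 + 836 = 865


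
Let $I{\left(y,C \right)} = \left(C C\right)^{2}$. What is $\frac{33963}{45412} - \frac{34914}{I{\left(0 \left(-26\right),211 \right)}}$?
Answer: $\frac{67317137060115}{90012008054692} \approx 0.74787$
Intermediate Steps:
$I{\left(y,C \right)} = C^{4}$ ($I{\left(y,C \right)} = \left(C^{2}\right)^{2} = C^{4}$)
$\frac{33963}{45412} - \frac{34914}{I{\left(0 \left(-26\right),211 \right)}} = \frac{33963}{45412} - \frac{34914}{211^{4}} = 33963 \cdot \frac{1}{45412} - \frac{34914}{1982119441} = \frac{33963}{45412} - \frac{34914}{1982119441} = \frac{67317137060115}{90012008054692}$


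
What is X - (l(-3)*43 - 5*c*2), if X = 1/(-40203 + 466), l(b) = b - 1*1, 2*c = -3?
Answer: 6238708/39737 ≈ 157.00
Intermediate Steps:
c = -3/2 (c = (1/2)*(-3) = -3/2 ≈ -1.5000)
l(b) = -1 + b (l(b) = b - 1 = -1 + b)
X = -1/39737 (X = 1/(-39737) = -1/39737 ≈ -2.5165e-5)
X - (l(-3)*43 - 5*c*2) = -1/39737 - ((-1 - 3)*43 - 5*(-3/2)*2) = -1/39737 - (-4*43 + (15/2)*2) = -1/39737 - (-172 + 15) = -1/39737 - 1*(-157) = -1/39737 + 157 = 6238708/39737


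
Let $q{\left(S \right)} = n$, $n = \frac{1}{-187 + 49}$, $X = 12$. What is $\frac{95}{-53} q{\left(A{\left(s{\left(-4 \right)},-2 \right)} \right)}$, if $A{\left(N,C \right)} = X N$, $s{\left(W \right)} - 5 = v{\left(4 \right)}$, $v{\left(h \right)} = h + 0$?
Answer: $\frac{95}{7314} \approx 0.012989$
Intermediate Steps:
$v{\left(h \right)} = h$
$s{\left(W \right)} = 9$ ($s{\left(W \right)} = 5 + 4 = 9$)
$A{\left(N,C \right)} = 12 N$
$n = - \frac{1}{138}$ ($n = \frac{1}{-138} = - \frac{1}{138} \approx -0.0072464$)
$q{\left(S \right)} = - \frac{1}{138}$
$\frac{95}{-53} q{\left(A{\left(s{\left(-4 \right)},-2 \right)} \right)} = \frac{95}{-53} \left(- \frac{1}{138}\right) = 95 \left(- \frac{1}{53}\right) \left(- \frac{1}{138}\right) = \left(- \frac{95}{53}\right) \left(- \frac{1}{138}\right) = \frac{95}{7314}$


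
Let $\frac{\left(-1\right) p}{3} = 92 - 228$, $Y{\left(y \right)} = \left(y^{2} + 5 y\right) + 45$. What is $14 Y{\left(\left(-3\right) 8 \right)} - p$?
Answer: $6606$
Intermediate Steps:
$Y{\left(y \right)} = 45 + y^{2} + 5 y$
$p = 408$ ($p = - 3 \left(92 - 228\right) = \left(-3\right) \left(-136\right) = 408$)
$14 Y{\left(\left(-3\right) 8 \right)} - p = 14 \left(45 + \left(\left(-3\right) 8\right)^{2} + 5 \left(\left(-3\right) 8\right)\right) - 408 = 14 \left(45 + \left(-24\right)^{2} + 5 \left(-24\right)\right) - 408 = 14 \left(45 + 576 - 120\right) - 408 = 14 \cdot 501 - 408 = 7014 - 408 = 6606$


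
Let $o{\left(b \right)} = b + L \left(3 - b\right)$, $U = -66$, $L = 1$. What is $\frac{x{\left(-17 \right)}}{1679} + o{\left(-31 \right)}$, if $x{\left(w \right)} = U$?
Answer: $\frac{4971}{1679} \approx 2.9607$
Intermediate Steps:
$x{\left(w \right)} = -66$
$o{\left(b \right)} = 3$ ($o{\left(b \right)} = b + 1 \left(3 - b\right) = b - \left(-3 + b\right) = 3$)
$\frac{x{\left(-17 \right)}}{1679} + o{\left(-31 \right)} = - \frac{66}{1679} + 3 = \frac{4971}{1679}$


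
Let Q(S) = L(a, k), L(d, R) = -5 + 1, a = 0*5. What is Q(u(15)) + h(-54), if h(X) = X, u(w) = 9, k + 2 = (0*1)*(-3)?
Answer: -58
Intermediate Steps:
a = 0
k = -2 (k = -2 + (0*1)*(-3) = -2 + 0*(-3) = -2 + 0 = -2)
L(d, R) = -4
Q(S) = -4
Q(u(15)) + h(-54) = -4 - 54 = -58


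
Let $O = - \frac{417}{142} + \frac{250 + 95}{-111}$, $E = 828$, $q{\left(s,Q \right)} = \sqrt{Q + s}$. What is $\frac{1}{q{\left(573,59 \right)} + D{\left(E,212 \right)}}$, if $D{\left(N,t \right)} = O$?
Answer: $\frac{166861786}{16437420031} + \frac{55209032 \sqrt{158}}{16437420031} \approx 0.05237$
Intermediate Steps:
$O = - \frac{31759}{5254}$ ($O = \left(-417\right) \frac{1}{142} + 345 \left(- \frac{1}{111}\right) = - \frac{417}{142} - \frac{115}{37} = - \frac{31759}{5254} \approx -6.0447$)
$D{\left(N,t \right)} = - \frac{31759}{5254}$
$\frac{1}{q{\left(573,59 \right)} + D{\left(E,212 \right)}} = \frac{1}{\sqrt{59 + 573} - \frac{31759}{5254}} = \frac{1}{\sqrt{632} - \frac{31759}{5254}} = \frac{1}{2 \sqrt{158} - \frac{31759}{5254}} = \frac{1}{- \frac{31759}{5254} + 2 \sqrt{158}}$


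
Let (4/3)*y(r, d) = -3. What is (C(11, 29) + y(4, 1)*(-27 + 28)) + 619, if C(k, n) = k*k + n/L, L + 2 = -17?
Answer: 55953/76 ≈ 736.22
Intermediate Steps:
L = -19 (L = -2 - 17 = -19)
y(r, d) = -9/4 (y(r, d) = (¾)*(-3) = -9/4)
C(k, n) = k² - n/19 (C(k, n) = k*k + n/(-19) = k² - n/19)
(C(11, 29) + y(4, 1)*(-27 + 28)) + 619 = ((11² - 1/19*29) - 9*(-27 + 28)/4) + 619 = ((121 - 29/19) - 9/4*1) + 619 = (2270/19 - 9/4) + 619 = 8909/76 + 619 = 55953/76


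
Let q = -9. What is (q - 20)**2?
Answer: 841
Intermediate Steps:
(q - 20)**2 = (-9 - 20)**2 = (-29)**2 = 841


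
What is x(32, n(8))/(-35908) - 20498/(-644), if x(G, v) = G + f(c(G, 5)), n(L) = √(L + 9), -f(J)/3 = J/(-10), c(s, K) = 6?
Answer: 920025521/28905940 ≈ 31.828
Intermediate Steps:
f(J) = 3*J/10 (f(J) = -3*J/(-10) = -3*J*(-1)/10 = -(-3)*J/10 = 3*J/10)
n(L) = √(9 + L)
x(G, v) = 9/5 + G (x(G, v) = G + (3/10)*6 = G + 9/5 = 9/5 + G)
x(32, n(8))/(-35908) - 20498/(-644) = (9/5 + 32)/(-35908) - 20498/(-644) = (169/5)*(-1/35908) - 20498*(-1/644) = -169/179540 + 10249/322 = 920025521/28905940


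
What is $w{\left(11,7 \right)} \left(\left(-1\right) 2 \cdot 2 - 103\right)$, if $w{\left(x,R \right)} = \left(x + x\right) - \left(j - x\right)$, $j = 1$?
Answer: $-3424$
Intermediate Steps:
$w{\left(x,R \right)} = -1 + 3 x$ ($w{\left(x,R \right)} = \left(x + x\right) + \left(x - 1\right) = 2 x + \left(x - 1\right) = 2 x + \left(-1 + x\right) = -1 + 3 x$)
$w{\left(11,7 \right)} \left(\left(-1\right) 2 \cdot 2 - 103\right) = \left(-1 + 3 \cdot 11\right) \left(\left(-1\right) 2 \cdot 2 - 103\right) = \left(-1 + 33\right) \left(\left(-2\right) 2 - 103\right) = 32 \left(-4 - 103\right) = 32 \left(-107\right) = -3424$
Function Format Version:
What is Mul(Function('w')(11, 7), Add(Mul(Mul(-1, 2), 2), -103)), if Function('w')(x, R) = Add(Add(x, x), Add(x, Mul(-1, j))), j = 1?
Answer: -3424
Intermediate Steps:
Function('w')(x, R) = Add(-1, Mul(3, x)) (Function('w')(x, R) = Add(Add(x, x), Add(x, Mul(-1, 1))) = Add(Mul(2, x), Add(x, -1)) = Add(Mul(2, x), Add(-1, x)) = Add(-1, Mul(3, x)))
Mul(Function('w')(11, 7), Add(Mul(Mul(-1, 2), 2), -103)) = Mul(Add(-1, Mul(3, 11)), Add(Mul(Mul(-1, 2), 2), -103)) = Mul(Add(-1, 33), Add(Mul(-2, 2), -103)) = Mul(32, Add(-4, -103)) = Mul(32, -107) = -3424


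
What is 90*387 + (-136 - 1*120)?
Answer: 34574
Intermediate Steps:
90*387 + (-136 - 1*120) = 34830 + (-136 - 120) = 34830 - 256 = 34574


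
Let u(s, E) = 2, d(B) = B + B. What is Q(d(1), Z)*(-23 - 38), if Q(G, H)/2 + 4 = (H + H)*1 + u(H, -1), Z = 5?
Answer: -976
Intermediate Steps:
d(B) = 2*B
Q(G, H) = -4 + 4*H (Q(G, H) = -8 + 2*((H + H)*1 + 2) = -8 + 2*((2*H)*1 + 2) = -8 + 2*(2*H + 2) = -8 + 2*(2 + 2*H) = -8 + (4 + 4*H) = -4 + 4*H)
Q(d(1), Z)*(-23 - 38) = (-4 + 4*5)*(-23 - 38) = (-4 + 20)*(-61) = 16*(-61) = -976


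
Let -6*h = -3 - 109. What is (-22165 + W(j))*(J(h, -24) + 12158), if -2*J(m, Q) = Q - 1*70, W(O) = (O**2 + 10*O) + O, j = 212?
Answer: 306479755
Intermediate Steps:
h = 56/3 (h = -(-3 - 109)/6 = -1/6*(-112) = 56/3 ≈ 18.667)
W(O) = O**2 + 11*O
J(m, Q) = 35 - Q/2 (J(m, Q) = -(Q - 1*70)/2 = -(Q - 70)/2 = -(-70 + Q)/2 = 35 - Q/2)
(-22165 + W(j))*(J(h, -24) + 12158) = (-22165 + 212*(11 + 212))*((35 - 1/2*(-24)) + 12158) = (-22165 + 212*223)*((35 + 12) + 12158) = (-22165 + 47276)*(47 + 12158) = 25111*12205 = 306479755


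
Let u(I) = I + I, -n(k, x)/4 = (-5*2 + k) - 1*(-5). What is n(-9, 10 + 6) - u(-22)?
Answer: 100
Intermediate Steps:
n(k, x) = 20 - 4*k (n(k, x) = -4*((-5*2 + k) - 1*(-5)) = -4*((-10 + k) + 5) = -4*(-5 + k) = 20 - 4*k)
u(I) = 2*I
n(-9, 10 + 6) - u(-22) = (20 - 4*(-9)) - 2*(-22) = (20 + 36) - 1*(-44) = 56 + 44 = 100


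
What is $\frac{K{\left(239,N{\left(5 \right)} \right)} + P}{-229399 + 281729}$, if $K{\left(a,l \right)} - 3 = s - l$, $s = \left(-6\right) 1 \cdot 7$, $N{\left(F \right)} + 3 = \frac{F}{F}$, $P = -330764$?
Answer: $- \frac{330801}{52330} \approx -6.3214$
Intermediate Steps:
$N{\left(F \right)} = -2$ ($N{\left(F \right)} = -3 + \frac{F}{F} = -3 + 1 = -2$)
$s = -42$ ($s = \left(-6\right) 7 = -42$)
$K{\left(a,l \right)} = -39 - l$ ($K{\left(a,l \right)} = 3 - \left(42 + l\right) = -39 - l$)
$\frac{K{\left(239,N{\left(5 \right)} \right)} + P}{-229399 + 281729} = \frac{\left(-39 - -2\right) - 330764}{-229399 + 281729} = \frac{\left(-39 + 2\right) - 330764}{52330} = \left(-37 - 330764\right) \frac{1}{52330} = \left(-330801\right) \frac{1}{52330} = - \frac{330801}{52330}$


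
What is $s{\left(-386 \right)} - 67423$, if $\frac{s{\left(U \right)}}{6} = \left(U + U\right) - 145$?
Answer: $-72925$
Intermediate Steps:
$s{\left(U \right)} = -870 + 12 U$ ($s{\left(U \right)} = 6 \left(\left(U + U\right) - 145\right) = 6 \left(2 U - 145\right) = 6 \left(-145 + 2 U\right) = -870 + 12 U$)
$s{\left(-386 \right)} - 67423 = \left(-870 + 12 \left(-386\right)\right) - 67423 = \left(-870 - 4632\right) - 67423 = -5502 - 67423 = -72925$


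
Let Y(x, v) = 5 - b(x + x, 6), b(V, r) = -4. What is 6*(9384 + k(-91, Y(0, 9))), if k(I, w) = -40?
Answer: 56064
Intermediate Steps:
Y(x, v) = 9 (Y(x, v) = 5 - 1*(-4) = 5 + 4 = 9)
6*(9384 + k(-91, Y(0, 9))) = 6*(9384 - 40) = 6*9344 = 56064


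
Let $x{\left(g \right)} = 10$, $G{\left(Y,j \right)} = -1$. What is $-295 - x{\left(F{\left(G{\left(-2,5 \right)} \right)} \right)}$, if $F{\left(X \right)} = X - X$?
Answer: $-305$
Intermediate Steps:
$F{\left(X \right)} = 0$
$-295 - x{\left(F{\left(G{\left(-2,5 \right)} \right)} \right)} = -295 - 10 = -305$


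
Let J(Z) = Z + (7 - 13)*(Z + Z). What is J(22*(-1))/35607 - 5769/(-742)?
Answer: 18690577/2401854 ≈ 7.7817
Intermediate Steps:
J(Z) = -11*Z (J(Z) = Z - 12*Z = -11*Z)
J(22*(-1))/35607 - 5769/(-742) = -242*(-1)/35607 - 5769/(-742) = -11*(-22)*(1/35607) - 5769*(-1/742) = 242*(1/35607) + 5769/742 = 22/3237 + 5769/742 = 18690577/2401854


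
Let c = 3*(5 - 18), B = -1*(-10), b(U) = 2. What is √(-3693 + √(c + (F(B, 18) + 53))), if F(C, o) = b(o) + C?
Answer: √(-3693 + √26) ≈ 60.728*I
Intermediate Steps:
B = 10
F(C, o) = 2 + C
c = -39 (c = 3*(-13) = -39)
√(-3693 + √(c + (F(B, 18) + 53))) = √(-3693 + √(-39 + ((2 + 10) + 53))) = √(-3693 + √(-39 + (12 + 53))) = √(-3693 + √(-39 + 65)) = √(-3693 + √26)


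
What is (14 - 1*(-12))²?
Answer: 676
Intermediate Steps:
(14 - 1*(-12))² = (14 + 12)² = 26² = 676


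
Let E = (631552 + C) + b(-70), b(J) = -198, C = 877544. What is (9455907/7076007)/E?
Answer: 3151969/3558990936762 ≈ 8.8564e-7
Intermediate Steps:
E = 1508898 (E = (631552 + 877544) - 198 = 1509096 - 198 = 1508898)
(9455907/7076007)/E = (9455907/7076007)/1508898 = (9455907*(1/7076007))*(1/1508898) = (3151969/2358669)*(1/1508898) = 3151969/3558990936762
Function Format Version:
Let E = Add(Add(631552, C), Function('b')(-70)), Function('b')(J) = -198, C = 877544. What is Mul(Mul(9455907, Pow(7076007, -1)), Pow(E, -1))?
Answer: Rational(3151969, 3558990936762) ≈ 8.8564e-7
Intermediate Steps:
E = 1508898 (E = Add(Add(631552, 877544), -198) = Add(1509096, -198) = 1508898)
Mul(Mul(9455907, Pow(7076007, -1)), Pow(E, -1)) = Mul(Mul(9455907, Pow(7076007, -1)), Pow(1508898, -1)) = Mul(Mul(9455907, Rational(1, 7076007)), Rational(1, 1508898)) = Mul(Rational(3151969, 2358669), Rational(1, 1508898)) = Rational(3151969, 3558990936762)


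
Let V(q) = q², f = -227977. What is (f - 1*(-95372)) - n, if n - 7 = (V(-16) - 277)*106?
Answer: -130386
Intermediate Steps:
n = -2219 (n = 7 + ((-16)² - 277)*106 = 7 + (256 - 277)*106 = 7 - 21*106 = 7 - 2226 = -2219)
(f - 1*(-95372)) - n = (-227977 - 1*(-95372)) - 1*(-2219) = (-227977 + 95372) + 2219 = -132605 + 2219 = -130386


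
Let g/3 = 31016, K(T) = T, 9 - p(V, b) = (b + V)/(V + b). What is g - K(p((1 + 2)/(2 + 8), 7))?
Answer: 93040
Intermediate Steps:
p(V, b) = 8 (p(V, b) = 9 - (b + V)/(V + b) = 9 - (V + b)/(V + b) = 9 - 1*1 = 9 - 1 = 8)
g = 93048 (g = 3*31016 = 93048)
g - K(p((1 + 2)/(2 + 8), 7)) = 93048 - 1*8 = 93048 - 8 = 93040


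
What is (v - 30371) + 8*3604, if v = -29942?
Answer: -31481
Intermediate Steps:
(v - 30371) + 8*3604 = (-29942 - 30371) + 8*3604 = -60313 + 28832 = -31481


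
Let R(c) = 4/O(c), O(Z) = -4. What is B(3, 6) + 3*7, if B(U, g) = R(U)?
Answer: 20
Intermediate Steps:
R(c) = -1 (R(c) = 4/(-4) = 4*(-¼) = -1)
B(U, g) = -1
B(3, 6) + 3*7 = -1 + 3*7 = -1 + 21 = 20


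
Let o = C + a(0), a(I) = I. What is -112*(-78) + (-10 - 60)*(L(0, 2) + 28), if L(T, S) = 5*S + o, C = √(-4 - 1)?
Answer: 6076 - 70*I*√5 ≈ 6076.0 - 156.52*I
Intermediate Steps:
C = I*√5 (C = √(-5) = I*√5 ≈ 2.2361*I)
o = I*√5 (o = I*√5 + 0 = I*√5 ≈ 2.2361*I)
L(T, S) = 5*S + I*√5
-112*(-78) + (-10 - 60)*(L(0, 2) + 28) = -112*(-78) + (-10 - 60)*((5*2 + I*√5) + 28) = 8736 - 70*((10 + I*√5) + 28) = 8736 - 70*(38 + I*√5) = 8736 + (-2660 - 70*I*√5) = 6076 - 70*I*√5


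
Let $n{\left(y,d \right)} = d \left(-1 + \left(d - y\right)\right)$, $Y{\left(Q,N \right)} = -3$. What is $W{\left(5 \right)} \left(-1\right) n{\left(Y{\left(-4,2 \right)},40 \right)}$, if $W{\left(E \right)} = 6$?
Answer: $-10080$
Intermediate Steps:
$n{\left(y,d \right)} = d \left(-1 + d - y\right)$
$W{\left(5 \right)} \left(-1\right) n{\left(Y{\left(-4,2 \right)},40 \right)} = 6 \left(-1\right) 40 \left(-1 + 40 - -3\right) = - 6 \cdot 40 \left(-1 + 40 + 3\right) = - 6 \cdot 40 \cdot 42 = \left(-6\right) 1680 = -10080$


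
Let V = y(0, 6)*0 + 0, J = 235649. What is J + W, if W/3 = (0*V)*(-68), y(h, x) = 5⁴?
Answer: 235649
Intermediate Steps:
y(h, x) = 625
V = 0 (V = 625*0 + 0 = 0 + 0 = 0)
W = 0 (W = 3*((0*0)*(-68)) = 3*(0*(-68)) = 3*0 = 0)
J + W = 235649 + 0 = 235649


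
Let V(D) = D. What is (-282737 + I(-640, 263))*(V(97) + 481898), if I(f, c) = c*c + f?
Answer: -103247184960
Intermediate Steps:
I(f, c) = f + c**2 (I(f, c) = c**2 + f = f + c**2)
(-282737 + I(-640, 263))*(V(97) + 481898) = (-282737 + (-640 + 263**2))*(97 + 481898) = (-282737 + (-640 + 69169))*481995 = (-282737 + 68529)*481995 = -214208*481995 = -103247184960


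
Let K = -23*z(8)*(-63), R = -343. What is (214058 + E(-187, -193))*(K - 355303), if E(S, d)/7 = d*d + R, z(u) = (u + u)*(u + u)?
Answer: 7388808400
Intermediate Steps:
z(u) = 4*u² (z(u) = (2*u)*(2*u) = 4*u²)
E(S, d) = -2401 + 7*d² (E(S, d) = 7*(d*d - 343) = 7*(d² - 343) = 7*(-343 + d²) = -2401 + 7*d²)
K = 370944 (K = -92*8²*(-63) = -92*64*(-63) = -23*256*(-63) = -5888*(-63) = 370944)
(214058 + E(-187, -193))*(K - 355303) = (214058 + (-2401 + 7*(-193)²))*(370944 - 355303) = (214058 + (-2401 + 7*37249))*15641 = (214058 + (-2401 + 260743))*15641 = (214058 + 258342)*15641 = 472400*15641 = 7388808400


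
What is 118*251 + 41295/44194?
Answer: 1308979187/44194 ≈ 29619.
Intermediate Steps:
118*251 + 41295/44194 = 29618 + 41295*(1/44194) = 29618 + 41295/44194 = 1308979187/44194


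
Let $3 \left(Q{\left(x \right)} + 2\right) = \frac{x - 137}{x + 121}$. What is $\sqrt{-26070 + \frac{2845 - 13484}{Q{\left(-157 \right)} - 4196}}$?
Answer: $\frac{2 i \sqrt{37162527660555}}{75515} \approx 161.45 i$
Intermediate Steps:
$Q{\left(x \right)} = -2 + \frac{-137 + x}{3 \left(121 + x\right)}$ ($Q{\left(x \right)} = -2 + \frac{\left(x - 137\right) \frac{1}{x + 121}}{3} = -2 + \frac{\left(-137 + x\right) \frac{1}{121 + x}}{3} = -2 + \frac{\frac{1}{121 + x} \left(-137 + x\right)}{3} = -2 + \frac{-137 + x}{3 \left(121 + x\right)}$)
$\sqrt{-26070 + \frac{2845 - 13484}{Q{\left(-157 \right)} - 4196}} = \sqrt{-26070 + \frac{2845 - 13484}{\frac{-863 - -785}{3 \left(121 - 157\right)} - 4196}} = \sqrt{-26070 - \frac{10639}{\frac{-863 + 785}{3 \left(-36\right)} - 4196}} = \sqrt{-26070 - \frac{10639}{\frac{1}{3} \left(- \frac{1}{36}\right) \left(-78\right) - 4196}} = \sqrt{-26070 - \frac{10639}{\frac{13}{18} - 4196}} = \sqrt{-26070 - \frac{10639}{- \frac{75515}{18}}} = \sqrt{-26070 - - \frac{191502}{75515}} = \sqrt{-26070 + \frac{191502}{75515}} = \sqrt{- \frac{1968484548}{75515}} = \frac{2 i \sqrt{37162527660555}}{75515}$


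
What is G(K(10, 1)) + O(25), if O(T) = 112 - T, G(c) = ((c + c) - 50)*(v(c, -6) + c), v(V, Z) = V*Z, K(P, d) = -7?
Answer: -2153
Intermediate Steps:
G(c) = -5*c*(-50 + 2*c) (G(c) = ((c + c) - 50)*(c*(-6) + c) = (2*c - 50)*(-6*c + c) = (-50 + 2*c)*(-5*c) = -5*c*(-50 + 2*c))
G(K(10, 1)) + O(25) = 10*(-7)*(25 - 1*(-7)) + (112 - 1*25) = 10*(-7)*(25 + 7) + (112 - 25) = 10*(-7)*32 + 87 = -2240 + 87 = -2153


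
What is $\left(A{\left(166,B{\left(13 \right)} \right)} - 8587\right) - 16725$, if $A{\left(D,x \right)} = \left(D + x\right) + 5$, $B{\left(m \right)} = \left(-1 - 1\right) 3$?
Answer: $-25147$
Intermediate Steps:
$B{\left(m \right)} = -6$ ($B{\left(m \right)} = \left(-2\right) 3 = -6$)
$A{\left(D,x \right)} = 5 + D + x$
$\left(A{\left(166,B{\left(13 \right)} \right)} - 8587\right) - 16725 = \left(\left(5 + 166 - 6\right) - 8587\right) - 16725 = \left(165 - 8587\right) - 16725 = -8422 - 16725 = -25147$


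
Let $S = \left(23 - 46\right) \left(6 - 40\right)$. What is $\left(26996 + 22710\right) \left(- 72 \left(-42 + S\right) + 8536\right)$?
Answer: $-2224045264$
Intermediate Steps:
$S = 782$ ($S = \left(-23\right) \left(-34\right) = 782$)
$\left(26996 + 22710\right) \left(- 72 \left(-42 + S\right) + 8536\right) = \left(26996 + 22710\right) \left(- 72 \left(-42 + 782\right) + 8536\right) = 49706 \left(\left(-72\right) 740 + 8536\right) = 49706 \left(-53280 + 8536\right) = 49706 \left(-44744\right) = -2224045264$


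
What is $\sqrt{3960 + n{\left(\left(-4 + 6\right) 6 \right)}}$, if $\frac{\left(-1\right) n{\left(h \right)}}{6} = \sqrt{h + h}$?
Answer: $2 \sqrt{990 - 3 \sqrt{6}} \approx 62.695$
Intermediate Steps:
$n{\left(h \right)} = - 6 \sqrt{2} \sqrt{h}$ ($n{\left(h \right)} = - 6 \sqrt{h + h} = - 6 \sqrt{2 h} = - 6 \sqrt{2} \sqrt{h}$)
$\sqrt{3960 + n{\left(\left(-4 + 6\right) 6 \right)}} = \sqrt{3960 - 6 \sqrt{2} \sqrt{\left(-4 + 6\right) 6}} = \sqrt{3960 - 6 \sqrt{2} \sqrt{2 \cdot 6}} = \sqrt{3960 - 6 \sqrt{2} \sqrt{12}} = \sqrt{3960 - 6 \sqrt{2} \cdot 2 \sqrt{3}} = \sqrt{3960 - 12 \sqrt{6}}$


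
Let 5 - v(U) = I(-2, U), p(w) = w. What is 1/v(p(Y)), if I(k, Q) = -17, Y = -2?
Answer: 1/22 ≈ 0.045455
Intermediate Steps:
v(U) = 22 (v(U) = 5 - 1*(-17) = 5 + 17 = 22)
1/v(p(Y)) = 1/22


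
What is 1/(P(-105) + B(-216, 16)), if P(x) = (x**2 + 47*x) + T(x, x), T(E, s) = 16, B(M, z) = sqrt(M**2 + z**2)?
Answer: 3053/18618162 - 2*sqrt(733)/9309081 ≈ 0.00015816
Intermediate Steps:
P(x) = 16 + x**2 + 47*x (P(x) = (x**2 + 47*x) + 16 = 16 + x**2 + 47*x)
1/(P(-105) + B(-216, 16)) = 1/((16 + (-105)**2 + 47*(-105)) + sqrt((-216)**2 + 16**2)) = 1/((16 + 11025 - 4935) + sqrt(46656 + 256)) = 1/(6106 + sqrt(46912)) = 1/(6106 + 8*sqrt(733))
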